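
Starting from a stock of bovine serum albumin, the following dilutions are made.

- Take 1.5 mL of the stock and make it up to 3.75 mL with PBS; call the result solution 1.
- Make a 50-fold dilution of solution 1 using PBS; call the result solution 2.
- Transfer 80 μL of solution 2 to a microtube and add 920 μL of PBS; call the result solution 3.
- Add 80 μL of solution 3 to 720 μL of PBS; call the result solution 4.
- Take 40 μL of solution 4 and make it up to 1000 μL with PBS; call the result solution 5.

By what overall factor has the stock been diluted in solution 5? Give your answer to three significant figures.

Step 1: 1.5 mL brought to 3.75 mL → factor 3.75/1.5 = 2.5
Step 2: 50-fold → factor 50
Step 3: 80 μL + 920 μL = 1000 μL total → factor 1000/80 = 12.5
Step 4: 80 μL + 720 μL = 800 μL total → factor 800/80 = 10
Step 5: 40 μL brought to 1000 μL → factor 1000/40 = 25
Overall dilution factor = 2.5 × 50 × 12.5 × 10 × 25 = 3.9062 × 10^5

3.91 × 10^5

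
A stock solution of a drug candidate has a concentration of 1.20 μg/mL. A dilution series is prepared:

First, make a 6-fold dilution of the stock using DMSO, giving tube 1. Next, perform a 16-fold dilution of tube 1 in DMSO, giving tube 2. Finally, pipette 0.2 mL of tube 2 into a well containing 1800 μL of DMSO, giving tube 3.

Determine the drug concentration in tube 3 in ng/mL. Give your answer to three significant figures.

1.25 ng/mL

Step 1: 6-fold → factor 6
Step 2: 16-fold → factor 16
Step 3: 0.2 mL + 1800 μL = 2 mL total → factor 2/0.2 = 10
Overall dilution factor = 6 × 16 × 10 = 960
Final = 1.20 μg/mL / 960 = 0.001250 μg/mL = 1.25 ng/mL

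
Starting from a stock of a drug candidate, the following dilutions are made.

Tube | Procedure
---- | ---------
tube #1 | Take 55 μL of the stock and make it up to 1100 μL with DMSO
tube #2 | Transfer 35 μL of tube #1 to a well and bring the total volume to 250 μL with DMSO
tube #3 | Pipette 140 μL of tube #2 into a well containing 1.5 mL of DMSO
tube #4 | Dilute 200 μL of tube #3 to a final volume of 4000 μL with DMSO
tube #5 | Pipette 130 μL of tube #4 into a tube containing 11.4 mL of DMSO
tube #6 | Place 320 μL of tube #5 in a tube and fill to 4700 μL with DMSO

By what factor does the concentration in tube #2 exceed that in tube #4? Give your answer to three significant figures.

234

Step 1: 55 μL brought to 1100 μL → factor 1100/55 = 20
Step 2: 35 μL brought to 250 μL → factor 250/35 = 7.1429
Step 3: 140 μL + 1.5 mL = 1640 μL total → factor 1640/140 = 11.714
Step 4: 200 μL brought to 4000 μL → factor 4000/200 = 20
Dilution factor to tube #2 = 142.86; to tube #4 = 33469
[tube #2]/[tube #4] = (factor to tube #4)/(factor to tube #2) = 33469/142.86 = 234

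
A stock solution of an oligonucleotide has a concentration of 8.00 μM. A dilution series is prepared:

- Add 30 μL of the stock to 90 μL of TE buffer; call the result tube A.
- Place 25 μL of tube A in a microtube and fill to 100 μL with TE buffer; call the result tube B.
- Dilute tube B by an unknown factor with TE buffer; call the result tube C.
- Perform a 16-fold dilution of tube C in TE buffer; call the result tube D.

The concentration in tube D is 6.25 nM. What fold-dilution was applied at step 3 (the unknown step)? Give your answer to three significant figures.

Step 1: 30 μL + 90 μL = 120 μL total → factor 120/30 = 4
Step 2: 25 μL brought to 100 μL → factor 100/25 = 4
Step 3: unknown factor x
Step 4: 16-fold → factor 16
Product of known-step factors = 256
Overall factor = 8.00 μM / (6.25 nM) = 1280
x = 1280 / 256 = 5.00

5.00-fold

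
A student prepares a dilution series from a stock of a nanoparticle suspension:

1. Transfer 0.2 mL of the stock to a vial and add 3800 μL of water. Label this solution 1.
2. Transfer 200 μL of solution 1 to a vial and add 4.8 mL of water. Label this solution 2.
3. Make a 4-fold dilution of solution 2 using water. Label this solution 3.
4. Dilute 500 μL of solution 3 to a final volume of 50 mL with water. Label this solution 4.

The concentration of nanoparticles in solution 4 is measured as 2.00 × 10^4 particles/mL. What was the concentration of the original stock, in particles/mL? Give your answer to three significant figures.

Step 1: 0.2 mL + 3800 μL = 4 mL total → factor 4/0.2 = 20
Step 2: 200 μL + 4.8 mL = 5000 μL total → factor 5000/200 = 25
Step 3: 4-fold → factor 4
Step 4: 500 μL brought to 50 mL → factor 50000/500 = 100
Overall dilution factor = 20 × 25 × 4 × 100 = 2 × 10^5
Stock = 2.00 × 10^4 particles/mL × 2 × 10^5 = 4.00 × 10^9 particles/mL

4.00 × 10^9 particles/mL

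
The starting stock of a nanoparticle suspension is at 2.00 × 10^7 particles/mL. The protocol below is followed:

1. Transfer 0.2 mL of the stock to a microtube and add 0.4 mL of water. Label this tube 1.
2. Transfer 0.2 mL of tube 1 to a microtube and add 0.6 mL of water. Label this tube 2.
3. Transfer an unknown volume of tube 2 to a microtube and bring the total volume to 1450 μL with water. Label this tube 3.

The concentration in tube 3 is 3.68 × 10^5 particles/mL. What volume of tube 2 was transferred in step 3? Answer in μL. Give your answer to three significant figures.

Step 1: 0.2 mL + 0.4 mL = 0.6 mL total → factor 0.6/0.2 = 3
Step 2: 0.2 mL + 0.6 mL = 0.8 mL total → factor 0.8/0.2 = 4
Step 3: v brought to 1450 μL → factor = 1450 μL/v
Product of known-step factors = 12
Overall factor = 2.00 × 10^7 particles/mL / (3.68 × 10^5 particles/mL) = 54.348
Step-3 factor = 54.348 / 12 = 4.529
v = 1450 μL / 4.529 = 320 μL

320 μL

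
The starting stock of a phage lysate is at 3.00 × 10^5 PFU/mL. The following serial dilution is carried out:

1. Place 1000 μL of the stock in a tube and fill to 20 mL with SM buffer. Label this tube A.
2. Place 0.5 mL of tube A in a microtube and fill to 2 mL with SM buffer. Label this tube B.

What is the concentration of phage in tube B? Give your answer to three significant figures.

3.75 × 10^3 PFU/mL

Step 1: 1000 μL brought to 20 mL → factor 20000/1000 = 20
Step 2: 0.5 mL brought to 2 mL → factor 2/0.5 = 4
Overall dilution factor = 20 × 4 = 80
Final = 3.00 × 10^5 PFU/mL / 80 = 3.75 × 10^3 PFU/mL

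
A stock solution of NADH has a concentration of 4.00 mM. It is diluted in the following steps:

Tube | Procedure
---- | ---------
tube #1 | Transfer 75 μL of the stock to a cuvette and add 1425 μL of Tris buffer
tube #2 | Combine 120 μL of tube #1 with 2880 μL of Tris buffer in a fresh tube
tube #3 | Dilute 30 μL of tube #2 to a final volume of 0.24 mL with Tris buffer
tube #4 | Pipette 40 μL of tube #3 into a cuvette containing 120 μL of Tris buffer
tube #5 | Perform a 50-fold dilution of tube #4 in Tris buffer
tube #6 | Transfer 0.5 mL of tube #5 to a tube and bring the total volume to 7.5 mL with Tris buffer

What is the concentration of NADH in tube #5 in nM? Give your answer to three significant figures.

Step 1: 75 μL + 1425 μL = 1500 μL total → factor 1500/75 = 20
Step 2: 120 μL + 2880 μL = 3000 μL total → factor 3000/120 = 25
Step 3: 30 μL brought to 0.24 mL → factor 240/30 = 8
Step 4: 40 μL + 120 μL = 160 μL total → factor 160/40 = 4
Step 5: 50-fold → factor 50
Dilution factor through tube #5 = 20 × 25 × 8 × 4 × 50 = 8 × 10^5
[tube #5] = 4.00 mM / 8 × 10^5 = 5.000 × 10^-6 mM = 5.00 nM

5.00 nM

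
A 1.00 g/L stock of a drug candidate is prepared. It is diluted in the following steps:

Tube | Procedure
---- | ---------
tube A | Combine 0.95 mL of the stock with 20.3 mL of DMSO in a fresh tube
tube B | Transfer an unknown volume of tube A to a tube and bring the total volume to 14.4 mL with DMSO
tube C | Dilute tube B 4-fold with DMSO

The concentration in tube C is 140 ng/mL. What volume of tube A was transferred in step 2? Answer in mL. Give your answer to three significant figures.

Step 1: 0.95 mL + 20.3 mL = 21.25 mL total → factor 21.25/0.95 = 22.368
Step 2: v brought to 14.4 mL → factor = 14.4 mL/v
Step 3: 4-fold → factor 4
Product of known-step factors = 89.474
Overall factor = 1.00 g/L / (140 ng/mL) = 7142.9
Step-2 factor = 7142.9 / 89.474 = 79.832
v = 14.4 mL / 79.832 = 0.180 mL

0.180 mL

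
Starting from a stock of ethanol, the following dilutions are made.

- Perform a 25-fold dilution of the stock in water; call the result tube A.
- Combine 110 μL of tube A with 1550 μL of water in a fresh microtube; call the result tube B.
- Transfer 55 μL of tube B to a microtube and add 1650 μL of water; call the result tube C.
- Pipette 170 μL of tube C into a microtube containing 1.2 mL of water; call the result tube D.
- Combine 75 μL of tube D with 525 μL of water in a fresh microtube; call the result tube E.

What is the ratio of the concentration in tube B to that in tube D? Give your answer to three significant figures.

250

Step 1: 25-fold → factor 25
Step 2: 110 μL + 1550 μL = 1660 μL total → factor 1660/110 = 15.091
Step 3: 55 μL + 1650 μL = 1705 μL total → factor 1705/55 = 31
Step 4: 170 μL + 1.2 mL = 1370 μL total → factor 1370/170 = 8.0588
Dilution factor to tube B = 377.27; to tube D = 94252
[tube B]/[tube D] = (factor to tube D)/(factor to tube B) = 94252/377.27 = 250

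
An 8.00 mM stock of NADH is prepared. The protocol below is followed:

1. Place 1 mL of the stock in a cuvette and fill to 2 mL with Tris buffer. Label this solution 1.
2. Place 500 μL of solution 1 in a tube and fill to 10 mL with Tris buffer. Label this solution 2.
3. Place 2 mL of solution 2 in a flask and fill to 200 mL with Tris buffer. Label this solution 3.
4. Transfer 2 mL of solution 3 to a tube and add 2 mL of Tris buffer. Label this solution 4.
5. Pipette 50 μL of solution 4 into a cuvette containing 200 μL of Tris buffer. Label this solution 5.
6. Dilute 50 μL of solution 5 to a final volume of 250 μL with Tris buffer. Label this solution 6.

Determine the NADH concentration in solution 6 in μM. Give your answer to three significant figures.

0.0400 μM

Step 1: 1 mL brought to 2 mL → factor 2/1 = 2
Step 2: 500 μL brought to 10 mL → factor 10000/500 = 20
Step 3: 2 mL brought to 200 mL → factor 200/2 = 100
Step 4: 2 mL + 2 mL = 4 mL total → factor 4/2 = 2
Step 5: 50 μL + 200 μL = 250 μL total → factor 250/50 = 5
Step 6: 50 μL brought to 250 μL → factor 250/50 = 5
Overall dilution factor = 2 × 20 × 100 × 2 × 5 × 5 = 2 × 10^5
Final = 8.00 mM / 2 × 10^5 = 4.000 × 10^-5 mM = 0.0400 μM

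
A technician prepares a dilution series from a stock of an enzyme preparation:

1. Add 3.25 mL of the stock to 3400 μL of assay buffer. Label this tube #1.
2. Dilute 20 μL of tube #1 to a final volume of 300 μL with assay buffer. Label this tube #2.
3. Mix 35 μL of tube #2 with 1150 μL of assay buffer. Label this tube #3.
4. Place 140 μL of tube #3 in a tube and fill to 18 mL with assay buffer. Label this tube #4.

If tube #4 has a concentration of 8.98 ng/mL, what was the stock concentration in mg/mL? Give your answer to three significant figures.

1.20 mg/mL

Step 1: 3.25 mL + 3400 μL = 6.65 mL total → factor 6.65/3.25 = 2.0462
Step 2: 20 μL brought to 300 μL → factor 300/20 = 15
Step 3: 35 μL + 1150 μL = 1185 μL total → factor 1185/35 = 33.857
Step 4: 140 μL brought to 18 mL → factor 18000/140 = 128.57
Overall dilution factor = 2.0462 × 15 × 33.857 × 128.57 = 1.3361 × 10^5
Stock = 8.98 ng/mL × 1.3361 × 10^5 = 1.200 × 10^6 ng/mL = 1.20 mg/mL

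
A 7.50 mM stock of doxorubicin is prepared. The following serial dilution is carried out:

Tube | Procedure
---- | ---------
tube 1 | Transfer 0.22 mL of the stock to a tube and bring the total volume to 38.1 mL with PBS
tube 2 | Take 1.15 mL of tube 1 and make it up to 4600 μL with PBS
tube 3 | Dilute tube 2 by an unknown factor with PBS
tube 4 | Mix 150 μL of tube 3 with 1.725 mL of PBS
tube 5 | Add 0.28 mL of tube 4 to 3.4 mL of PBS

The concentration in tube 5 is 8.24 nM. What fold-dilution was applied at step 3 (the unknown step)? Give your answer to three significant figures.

Step 1: 0.22 mL brought to 38.1 mL → factor 38.1/0.22 = 173.18
Step 2: 1.15 mL brought to 4600 μL → factor 4.6/1.15 = 4
Step 3: unknown factor x
Step 4: 150 μL + 1.725 mL = 1875 μL total → factor 1875/150 = 12.5
Step 5: 0.28 mL + 3.4 mL = 3.68 mL total → factor 3.68/0.28 = 13.143
Product of known-step factors = 1.1381 × 10^5
Overall factor = 7.50 mM / (8.24 nM) = 9.1019 × 10^5
x = 9.1019 × 10^5 / 1.1381 × 10^5 = 8.00

8.00-fold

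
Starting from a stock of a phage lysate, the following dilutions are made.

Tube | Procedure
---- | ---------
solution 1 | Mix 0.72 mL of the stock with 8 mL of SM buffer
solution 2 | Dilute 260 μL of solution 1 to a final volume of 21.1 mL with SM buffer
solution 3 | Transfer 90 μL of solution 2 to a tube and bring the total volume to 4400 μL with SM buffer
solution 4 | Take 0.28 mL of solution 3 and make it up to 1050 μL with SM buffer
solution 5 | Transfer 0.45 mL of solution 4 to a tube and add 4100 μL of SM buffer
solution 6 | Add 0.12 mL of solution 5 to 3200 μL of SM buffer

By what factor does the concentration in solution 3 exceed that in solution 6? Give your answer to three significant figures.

Step 1: 0.72 mL + 8 mL = 8.72 mL total → factor 8.72/0.72 = 12.111
Step 2: 260 μL brought to 21.1 mL → factor 21100/260 = 81.154
Step 3: 90 μL brought to 4400 μL → factor 4400/90 = 48.889
Step 4: 0.28 mL brought to 1050 μL → factor 1.05/0.28 = 3.75
Step 5: 0.45 mL + 4100 μL = 4.55 mL total → factor 4.55/0.45 = 10.111
Step 6: 0.12 mL + 3200 μL = 3.32 mL total → factor 3.32/0.12 = 27.667
Dilution factor to solution 3 = 48051; to solution 6 = 5.0407 × 10^7
[solution 3]/[solution 6] = (factor to solution 6)/(factor to solution 3) = 5.0407 × 10^7/48051 = 1.05 × 10^3

1.05 × 10^3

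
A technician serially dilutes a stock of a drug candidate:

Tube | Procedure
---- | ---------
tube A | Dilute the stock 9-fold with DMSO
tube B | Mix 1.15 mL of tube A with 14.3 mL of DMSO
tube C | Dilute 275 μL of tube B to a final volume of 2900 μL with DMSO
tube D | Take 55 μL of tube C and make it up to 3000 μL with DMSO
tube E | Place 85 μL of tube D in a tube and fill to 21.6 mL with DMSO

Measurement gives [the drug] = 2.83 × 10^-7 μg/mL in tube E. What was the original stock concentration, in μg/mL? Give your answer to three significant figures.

Step 1: 9-fold → factor 9
Step 2: 1.15 mL + 14.3 mL = 15.45 mL total → factor 15.45/1.15 = 13.435
Step 3: 275 μL brought to 2900 μL → factor 2900/275 = 10.545
Step 4: 55 μL brought to 3000 μL → factor 3000/55 = 54.545
Step 5: 85 μL brought to 21.6 mL → factor 21600/85 = 254.12
Overall dilution factor = 9 × 13.435 × 10.545 × 54.545 × 254.12 = 1.7674 × 10^7
Stock = 2.83 × 10^-7 μg/mL × 1.7674 × 10^7 = 5.00 μg/mL

5.00 μg/mL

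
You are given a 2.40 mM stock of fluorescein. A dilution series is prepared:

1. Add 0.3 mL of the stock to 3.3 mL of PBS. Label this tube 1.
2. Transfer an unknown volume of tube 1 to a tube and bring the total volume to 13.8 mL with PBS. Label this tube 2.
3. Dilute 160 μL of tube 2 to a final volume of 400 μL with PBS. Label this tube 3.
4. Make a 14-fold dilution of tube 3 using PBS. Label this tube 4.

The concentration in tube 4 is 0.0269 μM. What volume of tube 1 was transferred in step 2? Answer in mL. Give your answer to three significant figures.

0.0650 mL

Step 1: 0.3 mL + 3.3 mL = 3.6 mL total → factor 3.6/0.3 = 12
Step 2: v brought to 13.8 mL → factor = 13.8 mL/v
Step 3: 160 μL brought to 400 μL → factor 400/160 = 2.5
Step 4: 14-fold → factor 14
Product of known-step factors = 420
Overall factor = 2.40 mM / (0.0269 μM) = 89219
Step-2 factor = 89219 / 420 = 212.43
v = 13.8 mL / 212.43 = 0.0650 mL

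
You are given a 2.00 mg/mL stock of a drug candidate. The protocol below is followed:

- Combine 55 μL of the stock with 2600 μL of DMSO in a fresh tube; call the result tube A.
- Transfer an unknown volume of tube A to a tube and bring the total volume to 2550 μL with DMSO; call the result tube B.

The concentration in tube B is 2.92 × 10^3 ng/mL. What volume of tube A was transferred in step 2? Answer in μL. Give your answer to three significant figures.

Step 1: 55 μL + 2600 μL = 2655 μL total → factor 2655/55 = 48.273
Step 2: v brought to 2550 μL → factor = 2550 μL/v
Product of known-step factors = 48.273
Overall factor = 2.00 mg/mL / (2.92 × 10^3 ng/mL) = 684.93
Step-2 factor = 684.93 / 48.273 = 14.189
v = 2550 μL / 14.189 = 180 μL

180 μL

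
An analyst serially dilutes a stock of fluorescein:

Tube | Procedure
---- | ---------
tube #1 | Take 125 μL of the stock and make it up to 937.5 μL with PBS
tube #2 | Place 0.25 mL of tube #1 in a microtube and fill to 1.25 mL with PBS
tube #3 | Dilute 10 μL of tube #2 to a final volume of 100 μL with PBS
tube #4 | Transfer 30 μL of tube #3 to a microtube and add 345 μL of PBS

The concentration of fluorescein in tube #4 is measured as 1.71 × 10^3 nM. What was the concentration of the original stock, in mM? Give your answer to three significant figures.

8.02 mM

Step 1: 125 μL brought to 937.5 μL → factor 937.5/125 = 7.5
Step 2: 0.25 mL brought to 1.25 mL → factor 1.25/0.25 = 5
Step 3: 10 μL brought to 100 μL → factor 100/10 = 10
Step 4: 30 μL + 345 μL = 375 μL total → factor 375/30 = 12.5
Overall dilution factor = 7.5 × 5 × 10 × 12.5 = 4687.5
Stock = 1.71 × 10^3 nM × 4687.5 = 8.016 × 10^6 nM = 8.02 mM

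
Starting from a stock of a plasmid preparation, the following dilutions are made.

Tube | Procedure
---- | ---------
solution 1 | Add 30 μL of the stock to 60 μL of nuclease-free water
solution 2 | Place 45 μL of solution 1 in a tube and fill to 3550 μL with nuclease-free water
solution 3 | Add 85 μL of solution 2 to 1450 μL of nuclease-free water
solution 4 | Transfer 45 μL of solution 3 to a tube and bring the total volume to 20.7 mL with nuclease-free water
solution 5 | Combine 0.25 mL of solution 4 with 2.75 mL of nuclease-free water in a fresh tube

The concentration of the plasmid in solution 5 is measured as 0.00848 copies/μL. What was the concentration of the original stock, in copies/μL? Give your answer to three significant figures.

Step 1: 30 μL + 60 μL = 90 μL total → factor 90/30 = 3
Step 2: 45 μL brought to 3550 μL → factor 3550/45 = 78.889
Step 3: 85 μL + 1450 μL = 1535 μL total → factor 1535/85 = 18.059
Step 4: 45 μL brought to 20.7 mL → factor 20700/45 = 460
Step 5: 0.25 mL + 2.75 mL = 3 mL total → factor 3/0.25 = 12
Overall dilution factor = 3 × 78.889 × 18.059 × 460 × 12 = 2.3592 × 10^7
Stock = 0.00848 copies/μL × 2.3592 × 10^7 = 2.00 × 10^5 copies/μL

2.00 × 10^5 copies/μL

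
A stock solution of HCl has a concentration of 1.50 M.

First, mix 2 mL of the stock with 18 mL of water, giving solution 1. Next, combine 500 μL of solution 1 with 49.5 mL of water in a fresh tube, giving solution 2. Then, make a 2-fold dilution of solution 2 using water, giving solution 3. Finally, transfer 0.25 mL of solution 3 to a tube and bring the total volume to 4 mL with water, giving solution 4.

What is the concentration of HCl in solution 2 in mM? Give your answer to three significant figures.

Step 1: 2 mL + 18 mL = 20 mL total → factor 20/2 = 10
Step 2: 500 μL + 49.5 mL = 50000 μL total → factor 50000/500 = 100
Dilution factor through solution 2 = 10 × 100 = 1000
[solution 2] = 1.50 M / 1000 = 0.001500 M = 1.50 mM

1.50 mM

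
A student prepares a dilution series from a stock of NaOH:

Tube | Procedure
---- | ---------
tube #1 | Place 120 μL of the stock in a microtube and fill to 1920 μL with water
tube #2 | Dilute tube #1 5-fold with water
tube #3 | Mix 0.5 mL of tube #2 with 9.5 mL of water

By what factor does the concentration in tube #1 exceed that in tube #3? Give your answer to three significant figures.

Step 1: 120 μL brought to 1920 μL → factor 1920/120 = 16
Step 2: 5-fold → factor 5
Step 3: 0.5 mL + 9.5 mL = 10 mL total → factor 10/0.5 = 20
Dilution factor to tube #1 = 16; to tube #3 = 1600
[tube #1]/[tube #3] = (factor to tube #3)/(factor to tube #1) = 1600/16 = 100

100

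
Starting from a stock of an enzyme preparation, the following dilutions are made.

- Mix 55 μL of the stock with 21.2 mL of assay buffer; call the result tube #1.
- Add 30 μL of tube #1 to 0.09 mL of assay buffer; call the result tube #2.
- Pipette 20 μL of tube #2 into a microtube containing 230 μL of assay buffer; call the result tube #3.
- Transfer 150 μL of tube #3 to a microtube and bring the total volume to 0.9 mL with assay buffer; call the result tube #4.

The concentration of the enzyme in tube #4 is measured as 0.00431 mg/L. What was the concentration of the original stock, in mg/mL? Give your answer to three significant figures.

0.500 mg/mL

Step 1: 55 μL + 21.2 mL = 21255 μL total → factor 21255/55 = 386.45
Step 2: 30 μL + 0.09 mL = 120 μL total → factor 120/30 = 4
Step 3: 20 μL + 230 μL = 250 μL total → factor 250/20 = 12.5
Step 4: 150 μL brought to 0.9 mL → factor 900/150 = 6
Overall dilution factor = 386.45 × 4 × 12.5 × 6 = 1.1594 × 10^5
Stock = 0.00431 mg/L × 1.1594 × 10^5 = 499.7 mg/L = 0.500 mg/mL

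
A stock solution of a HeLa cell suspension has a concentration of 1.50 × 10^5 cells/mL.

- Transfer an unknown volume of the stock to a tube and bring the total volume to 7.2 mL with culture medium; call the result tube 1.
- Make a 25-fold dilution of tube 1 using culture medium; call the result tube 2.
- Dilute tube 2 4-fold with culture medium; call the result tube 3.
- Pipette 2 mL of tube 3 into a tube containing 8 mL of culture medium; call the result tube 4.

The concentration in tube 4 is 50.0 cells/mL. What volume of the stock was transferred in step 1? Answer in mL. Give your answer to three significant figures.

1.20 mL

Step 1: v brought to 7.2 mL → factor = 7.2 mL/v
Step 2: 25-fold → factor 25
Step 3: 4-fold → factor 4
Step 4: 2 mL + 8 mL = 10 mL total → factor 10/2 = 5
Product of known-step factors = 500
Overall factor = 1.50 × 10^5 cells/mL / (50.0 cells/mL) = 3000
Step-1 factor = 3000 / 500 = 6
v = 7.2 mL / 6 = 1.20 mL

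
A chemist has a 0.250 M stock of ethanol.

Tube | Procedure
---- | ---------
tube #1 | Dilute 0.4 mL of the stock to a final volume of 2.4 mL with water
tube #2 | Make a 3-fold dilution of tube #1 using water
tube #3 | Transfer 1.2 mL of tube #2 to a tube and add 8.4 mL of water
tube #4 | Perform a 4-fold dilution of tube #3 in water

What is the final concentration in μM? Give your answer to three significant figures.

Step 1: 0.4 mL brought to 2.4 mL → factor 2.4/0.4 = 6
Step 2: 3-fold → factor 3
Step 3: 1.2 mL + 8.4 mL = 9.6 mL total → factor 9.6/1.2 = 8
Step 4: 4-fold → factor 4
Overall dilution factor = 6 × 3 × 8 × 4 = 576
Final = 0.250 M / 576 = 0.0004340 M = 434 μM

434 μM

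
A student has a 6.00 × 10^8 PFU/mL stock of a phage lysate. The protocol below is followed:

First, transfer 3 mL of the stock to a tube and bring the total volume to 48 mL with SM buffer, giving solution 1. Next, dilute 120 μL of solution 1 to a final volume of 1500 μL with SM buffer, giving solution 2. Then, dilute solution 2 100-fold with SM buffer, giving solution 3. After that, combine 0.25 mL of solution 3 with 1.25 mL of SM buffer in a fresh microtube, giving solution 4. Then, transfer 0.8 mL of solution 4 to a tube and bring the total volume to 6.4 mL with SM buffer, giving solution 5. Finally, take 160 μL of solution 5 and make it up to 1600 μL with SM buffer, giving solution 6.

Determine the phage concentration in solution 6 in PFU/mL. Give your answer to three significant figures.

62.5 PFU/mL

Step 1: 3 mL brought to 48 mL → factor 48/3 = 16
Step 2: 120 μL brought to 1500 μL → factor 1500/120 = 12.5
Step 3: 100-fold → factor 100
Step 4: 0.25 mL + 1.25 mL = 1.5 mL total → factor 1.5/0.25 = 6
Step 5: 0.8 mL brought to 6.4 mL → factor 6.4/0.8 = 8
Step 6: 160 μL brought to 1600 μL → factor 1600/160 = 10
Overall dilution factor = 16 × 12.5 × 100 × 6 × 8 × 10 = 9.6 × 10^6
Final = 6.00 × 10^8 PFU/mL / 9.6 × 10^6 = 62.5 PFU/mL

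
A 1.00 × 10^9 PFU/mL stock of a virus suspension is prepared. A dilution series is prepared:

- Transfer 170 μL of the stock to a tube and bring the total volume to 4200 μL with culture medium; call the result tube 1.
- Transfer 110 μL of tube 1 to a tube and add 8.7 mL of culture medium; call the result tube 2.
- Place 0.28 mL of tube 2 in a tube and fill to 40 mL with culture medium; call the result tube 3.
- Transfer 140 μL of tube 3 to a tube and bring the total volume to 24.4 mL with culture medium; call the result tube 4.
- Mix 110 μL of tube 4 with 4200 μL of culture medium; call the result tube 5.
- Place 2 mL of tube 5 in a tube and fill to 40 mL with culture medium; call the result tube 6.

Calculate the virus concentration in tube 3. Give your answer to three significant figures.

Step 1: 170 μL brought to 4200 μL → factor 4200/170 = 24.706
Step 2: 110 μL + 8.7 mL = 8810 μL total → factor 8810/110 = 80.091
Step 3: 0.28 mL brought to 40 mL → factor 40/0.28 = 142.86
Dilution factor through tube 3 = 24.706 × 80.091 × 142.86 = 2.8267 × 10^5
[tube 3] = 1.00 × 10^9 PFU/mL / 2.8267 × 10^5 = 3.54 × 10^3 PFU/mL

3.54 × 10^3 PFU/mL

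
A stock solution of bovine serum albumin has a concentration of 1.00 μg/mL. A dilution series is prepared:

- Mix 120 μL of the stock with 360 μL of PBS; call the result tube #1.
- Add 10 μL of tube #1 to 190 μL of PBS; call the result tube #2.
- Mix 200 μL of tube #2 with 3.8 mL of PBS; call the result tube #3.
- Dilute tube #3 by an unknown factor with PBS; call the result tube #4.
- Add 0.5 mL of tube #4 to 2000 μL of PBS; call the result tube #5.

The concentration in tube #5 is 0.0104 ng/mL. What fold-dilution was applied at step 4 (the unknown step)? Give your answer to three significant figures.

Step 1: 120 μL + 360 μL = 480 μL total → factor 480/120 = 4
Step 2: 10 μL + 190 μL = 200 μL total → factor 200/10 = 20
Step 3: 200 μL + 3.8 mL = 4000 μL total → factor 4000/200 = 20
Step 4: unknown factor x
Step 5: 0.5 mL + 2000 μL = 2.5 mL total → factor 2.5/0.5 = 5
Product of known-step factors = 8000
Overall factor = 1.00 μg/mL / (0.0104 ng/mL) = 96154
x = 96154 / 8000 = 12.0

12.0-fold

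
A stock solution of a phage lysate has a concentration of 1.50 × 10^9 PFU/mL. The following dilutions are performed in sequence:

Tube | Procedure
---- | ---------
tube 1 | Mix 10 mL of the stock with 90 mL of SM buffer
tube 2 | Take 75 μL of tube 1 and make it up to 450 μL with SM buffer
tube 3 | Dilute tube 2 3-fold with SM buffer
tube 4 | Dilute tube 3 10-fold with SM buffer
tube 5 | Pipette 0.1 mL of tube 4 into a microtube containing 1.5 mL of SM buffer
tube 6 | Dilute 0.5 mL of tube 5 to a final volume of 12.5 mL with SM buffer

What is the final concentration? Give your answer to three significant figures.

2.08 × 10^3 PFU/mL

Step 1: 10 mL + 90 mL = 100 mL total → factor 100/10 = 10
Step 2: 75 μL brought to 450 μL → factor 450/75 = 6
Step 3: 3-fold → factor 3
Step 4: 10-fold → factor 10
Step 5: 0.1 mL + 1.5 mL = 1.6 mL total → factor 1.6/0.1 = 16
Step 6: 0.5 mL brought to 12.5 mL → factor 12.5/0.5 = 25
Overall dilution factor = 10 × 6 × 3 × 10 × 16 × 25 = 7.2 × 10^5
Final = 1.50 × 10^9 PFU/mL / 7.2 × 10^5 = 2.08 × 10^3 PFU/mL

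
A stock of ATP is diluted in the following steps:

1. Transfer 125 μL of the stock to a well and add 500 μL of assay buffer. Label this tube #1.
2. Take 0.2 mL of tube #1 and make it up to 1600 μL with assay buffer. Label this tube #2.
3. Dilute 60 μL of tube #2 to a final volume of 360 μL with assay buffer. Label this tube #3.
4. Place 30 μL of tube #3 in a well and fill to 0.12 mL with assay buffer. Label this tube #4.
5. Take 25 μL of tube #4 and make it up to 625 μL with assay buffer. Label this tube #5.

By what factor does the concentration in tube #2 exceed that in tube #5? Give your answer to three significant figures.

600

Step 1: 125 μL + 500 μL = 625 μL total → factor 625/125 = 5
Step 2: 0.2 mL brought to 1600 μL → factor 1.6/0.2 = 8
Step 3: 60 μL brought to 360 μL → factor 360/60 = 6
Step 4: 30 μL brought to 0.12 mL → factor 120/30 = 4
Step 5: 25 μL brought to 625 μL → factor 625/25 = 25
Dilution factor to tube #2 = 40; to tube #5 = 24000
[tube #2]/[tube #5] = (factor to tube #5)/(factor to tube #2) = 24000/40 = 600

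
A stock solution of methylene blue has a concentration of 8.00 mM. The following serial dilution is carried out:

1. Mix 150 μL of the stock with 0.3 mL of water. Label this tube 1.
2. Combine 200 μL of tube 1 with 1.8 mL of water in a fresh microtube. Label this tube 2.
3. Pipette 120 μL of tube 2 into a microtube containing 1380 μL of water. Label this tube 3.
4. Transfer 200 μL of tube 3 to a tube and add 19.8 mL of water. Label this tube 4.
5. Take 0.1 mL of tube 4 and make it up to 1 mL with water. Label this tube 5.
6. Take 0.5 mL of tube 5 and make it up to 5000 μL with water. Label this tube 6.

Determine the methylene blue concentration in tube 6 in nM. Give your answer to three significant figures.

2.13 nM

Step 1: 150 μL + 0.3 mL = 450 μL total → factor 450/150 = 3
Step 2: 200 μL + 1.8 mL = 2000 μL total → factor 2000/200 = 10
Step 3: 120 μL + 1380 μL = 1500 μL total → factor 1500/120 = 12.5
Step 4: 200 μL + 19.8 mL = 20000 μL total → factor 20000/200 = 100
Step 5: 0.1 mL brought to 1 mL → factor 1/0.1 = 10
Step 6: 0.5 mL brought to 5000 μL → factor 5/0.5 = 10
Overall dilution factor = 3 × 10 × 12.5 × 100 × 10 × 10 = 3.75 × 10^6
Final = 8.00 mM / 3.75 × 10^6 = 2.133 × 10^-6 mM = 2.13 nM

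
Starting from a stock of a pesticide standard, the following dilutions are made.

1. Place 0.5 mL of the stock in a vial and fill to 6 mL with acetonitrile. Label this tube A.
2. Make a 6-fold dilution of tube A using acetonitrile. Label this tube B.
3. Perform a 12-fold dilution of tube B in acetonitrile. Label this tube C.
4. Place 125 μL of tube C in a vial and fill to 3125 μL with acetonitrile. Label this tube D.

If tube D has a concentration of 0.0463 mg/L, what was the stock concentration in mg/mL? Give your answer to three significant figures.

Step 1: 0.5 mL brought to 6 mL → factor 6/0.5 = 12
Step 2: 6-fold → factor 6
Step 3: 12-fold → factor 12
Step 4: 125 μL brought to 3125 μL → factor 3125/125 = 25
Overall dilution factor = 12 × 6 × 12 × 25 = 21600
Stock = 0.0463 mg/L × 21600 = 1000 mg/L = 1.00 mg/mL

1.00 mg/mL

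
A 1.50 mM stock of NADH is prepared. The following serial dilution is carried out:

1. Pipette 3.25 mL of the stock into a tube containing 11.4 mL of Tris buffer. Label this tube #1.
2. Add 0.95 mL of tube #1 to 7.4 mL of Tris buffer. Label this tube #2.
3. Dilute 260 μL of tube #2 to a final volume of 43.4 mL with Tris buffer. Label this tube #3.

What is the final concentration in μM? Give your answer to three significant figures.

Step 1: 3.25 mL + 11.4 mL = 14.65 mL total → factor 14.65/3.25 = 4.5077
Step 2: 0.95 mL + 7.4 mL = 8.35 mL total → factor 8.35/0.95 = 8.7895
Step 3: 260 μL brought to 43.4 mL → factor 43400/260 = 166.92
Overall dilution factor = 4.5077 × 8.7895 × 166.92 = 6613.5
Final = 1.50 mM / 6613.5 = 0.0002268 mM = 0.227 μM

0.227 μM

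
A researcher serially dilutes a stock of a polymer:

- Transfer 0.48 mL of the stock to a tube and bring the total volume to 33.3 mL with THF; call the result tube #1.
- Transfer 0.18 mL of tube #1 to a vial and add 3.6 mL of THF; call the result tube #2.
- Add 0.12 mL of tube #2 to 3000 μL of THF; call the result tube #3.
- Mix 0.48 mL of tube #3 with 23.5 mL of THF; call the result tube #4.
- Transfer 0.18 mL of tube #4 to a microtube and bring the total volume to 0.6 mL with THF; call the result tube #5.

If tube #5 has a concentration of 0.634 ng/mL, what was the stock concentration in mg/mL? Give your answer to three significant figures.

4.00 mg/mL

Step 1: 0.48 mL brought to 33.3 mL → factor 33.3/0.48 = 69.375
Step 2: 0.18 mL + 3.6 mL = 3.78 mL total → factor 3.78/0.18 = 21
Step 3: 0.12 mL + 3000 μL = 3.12 mL total → factor 3.12/0.12 = 26
Step 4: 0.48 mL + 23.5 mL = 23.98 mL total → factor 23.98/0.48 = 49.958
Step 5: 0.18 mL brought to 0.6 mL → factor 0.6/0.18 = 3.3333
Overall dilution factor = 69.375 × 21 × 26 × 49.958 × 3.3333 = 6.3079 × 10^6
Stock = 0.634 ng/mL × 6.3079 × 10^6 = 3.999 × 10^6 ng/mL = 4.00 mg/mL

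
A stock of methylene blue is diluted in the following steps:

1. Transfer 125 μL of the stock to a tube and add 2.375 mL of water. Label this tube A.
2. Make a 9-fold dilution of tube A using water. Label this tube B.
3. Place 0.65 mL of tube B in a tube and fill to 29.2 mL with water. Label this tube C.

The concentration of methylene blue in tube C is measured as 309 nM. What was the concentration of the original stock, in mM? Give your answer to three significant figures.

Step 1: 125 μL + 2.375 mL = 2500 μL total → factor 2500/125 = 20
Step 2: 9-fold → factor 9
Step 3: 0.65 mL brought to 29.2 mL → factor 29.2/0.65 = 44.923
Overall dilution factor = 20 × 9 × 44.923 = 8086.2
Stock = 309 nM × 8086.2 = 2.499 × 10^6 nM = 2.50 mM

2.50 mM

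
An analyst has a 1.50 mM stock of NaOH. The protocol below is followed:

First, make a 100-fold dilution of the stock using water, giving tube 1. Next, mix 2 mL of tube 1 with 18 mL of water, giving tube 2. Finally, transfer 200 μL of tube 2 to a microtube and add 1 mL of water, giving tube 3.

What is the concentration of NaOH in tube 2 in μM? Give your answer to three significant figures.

1.50 μM

Step 1: 100-fold → factor 100
Step 2: 2 mL + 18 mL = 20 mL total → factor 20/2 = 10
Dilution factor through tube 2 = 100 × 10 = 1000
[tube 2] = 1.50 mM / 1000 = 0.001500 mM = 1.50 μM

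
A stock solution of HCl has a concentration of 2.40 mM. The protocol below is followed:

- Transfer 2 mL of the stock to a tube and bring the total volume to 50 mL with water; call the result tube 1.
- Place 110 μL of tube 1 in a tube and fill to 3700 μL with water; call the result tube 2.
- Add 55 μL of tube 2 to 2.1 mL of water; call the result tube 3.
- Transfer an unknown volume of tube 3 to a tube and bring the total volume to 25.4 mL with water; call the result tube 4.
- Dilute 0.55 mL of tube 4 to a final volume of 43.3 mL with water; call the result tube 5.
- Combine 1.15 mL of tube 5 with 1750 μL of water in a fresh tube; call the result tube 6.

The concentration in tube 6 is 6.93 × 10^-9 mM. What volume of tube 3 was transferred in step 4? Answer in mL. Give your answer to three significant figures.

Step 1: 2 mL brought to 50 mL → factor 50/2 = 25
Step 2: 110 μL brought to 3700 μL → factor 3700/110 = 33.636
Step 3: 55 μL + 2.1 mL = 2155 μL total → factor 2155/55 = 39.182
Step 4: v brought to 25.4 mL → factor = 25.4 mL/v
Step 5: 0.55 mL brought to 43.3 mL → factor 43.3/0.55 = 78.727
Step 6: 1.15 mL + 1750 μL = 2.9 mL total → factor 2.9/1.15 = 2.5217
Product of known-step factors = 6.5412 × 10^6
Overall factor = 2.40 mM / (6.93 × 10^-9 mM) = 3.4632 × 10^8
Step-4 factor = 3.4632 × 10^8 / 6.5412 × 10^6 = 52.944
v = 25.4 mL / 52.944 = 0.480 mL

0.480 mL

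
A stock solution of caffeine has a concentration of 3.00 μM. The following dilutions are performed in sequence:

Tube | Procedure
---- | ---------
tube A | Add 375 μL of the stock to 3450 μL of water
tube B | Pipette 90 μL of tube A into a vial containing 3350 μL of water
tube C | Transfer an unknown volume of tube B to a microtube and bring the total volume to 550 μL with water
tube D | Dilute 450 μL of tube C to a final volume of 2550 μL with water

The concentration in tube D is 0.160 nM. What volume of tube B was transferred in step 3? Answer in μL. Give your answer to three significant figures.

64.8 μL

Step 1: 375 μL + 3450 μL = 3825 μL total → factor 3825/375 = 10.2
Step 2: 90 μL + 3350 μL = 3440 μL total → factor 3440/90 = 38.222
Step 3: v brought to 550 μL → factor = 550 μL/v
Step 4: 450 μL brought to 2550 μL → factor 2550/450 = 5.6667
Product of known-step factors = 2209.2
Overall factor = 3.00 μM / (0.160 nM) = 18750
Step-3 factor = 18750 / 2209.2 = 8.4871
v = 550 μL / 8.4871 = 64.8 μL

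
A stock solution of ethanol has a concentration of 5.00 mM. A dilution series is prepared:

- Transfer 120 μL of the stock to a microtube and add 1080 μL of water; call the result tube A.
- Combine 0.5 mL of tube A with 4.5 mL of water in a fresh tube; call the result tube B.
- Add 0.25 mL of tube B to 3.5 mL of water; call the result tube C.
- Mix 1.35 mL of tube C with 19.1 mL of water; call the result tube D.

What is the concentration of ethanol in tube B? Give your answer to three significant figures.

Step 1: 120 μL + 1080 μL = 1200 μL total → factor 1200/120 = 10
Step 2: 0.5 mL + 4.5 mL = 5 mL total → factor 5/0.5 = 10
Dilution factor through tube B = 10 × 10 = 100
[tube B] = 5.00 mM / 100 = 0.0500 mM

0.0500 mM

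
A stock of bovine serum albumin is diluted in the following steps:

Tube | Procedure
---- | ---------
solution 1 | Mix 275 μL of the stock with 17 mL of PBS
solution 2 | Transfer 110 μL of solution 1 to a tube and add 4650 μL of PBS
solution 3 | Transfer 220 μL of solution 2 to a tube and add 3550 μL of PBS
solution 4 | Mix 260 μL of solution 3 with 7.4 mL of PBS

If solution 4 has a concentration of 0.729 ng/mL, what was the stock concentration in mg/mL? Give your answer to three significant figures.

1.00 mg/mL

Step 1: 275 μL + 17 mL = 17275 μL total → factor 17275/275 = 62.818
Step 2: 110 μL + 4650 μL = 4760 μL total → factor 4760/110 = 43.273
Step 3: 220 μL + 3550 μL = 3770 μL total → factor 3770/220 = 17.136
Step 4: 260 μL + 7.4 mL = 7660 μL total → factor 7660/260 = 29.462
Overall dilution factor = 62.818 × 43.273 × 17.136 × 29.462 = 1.3724 × 10^6
Stock = 0.729 ng/mL × 1.3724 × 10^6 = 1.000 × 10^6 ng/mL = 1.00 mg/mL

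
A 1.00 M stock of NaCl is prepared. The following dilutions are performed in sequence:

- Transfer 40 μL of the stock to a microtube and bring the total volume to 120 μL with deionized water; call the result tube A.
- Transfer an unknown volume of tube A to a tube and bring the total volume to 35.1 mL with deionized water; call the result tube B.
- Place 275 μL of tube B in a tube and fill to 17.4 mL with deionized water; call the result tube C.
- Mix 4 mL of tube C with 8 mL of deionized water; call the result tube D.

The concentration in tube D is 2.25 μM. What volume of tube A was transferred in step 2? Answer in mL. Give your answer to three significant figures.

Step 1: 40 μL brought to 120 μL → factor 120/40 = 3
Step 2: v brought to 35.1 mL → factor = 35.1 mL/v
Step 3: 275 μL brought to 17.4 mL → factor 17400/275 = 63.273
Step 4: 4 mL + 8 mL = 12 mL total → factor 12/4 = 3
Product of known-step factors = 569.45
Overall factor = 1.00 M / (2.25 μM) = 4.4444 × 10^5
Step-2 factor = 4.4444 × 10^5 / 569.45 = 780.47
v = 35.1 mL / 780.47 = 0.0450 mL

0.0450 mL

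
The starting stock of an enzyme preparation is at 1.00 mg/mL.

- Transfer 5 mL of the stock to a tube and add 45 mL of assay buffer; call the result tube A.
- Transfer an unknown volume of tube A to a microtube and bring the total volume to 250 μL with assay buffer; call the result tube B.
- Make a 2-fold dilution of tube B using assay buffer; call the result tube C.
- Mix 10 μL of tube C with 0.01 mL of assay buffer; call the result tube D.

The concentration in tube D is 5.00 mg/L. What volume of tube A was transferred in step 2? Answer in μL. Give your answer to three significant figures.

50.0 μL

Step 1: 5 mL + 45 mL = 50 mL total → factor 50/5 = 10
Step 2: v brought to 250 μL → factor = 250 μL/v
Step 3: 2-fold → factor 2
Step 4: 10 μL + 0.01 mL = 20 μL total → factor 20/10 = 2
Product of known-step factors = 40
Overall factor = 1.00 mg/mL / (5.00 mg/L) = 200
Step-2 factor = 200 / 40 = 5
v = 250 μL / 5 = 50.0 μL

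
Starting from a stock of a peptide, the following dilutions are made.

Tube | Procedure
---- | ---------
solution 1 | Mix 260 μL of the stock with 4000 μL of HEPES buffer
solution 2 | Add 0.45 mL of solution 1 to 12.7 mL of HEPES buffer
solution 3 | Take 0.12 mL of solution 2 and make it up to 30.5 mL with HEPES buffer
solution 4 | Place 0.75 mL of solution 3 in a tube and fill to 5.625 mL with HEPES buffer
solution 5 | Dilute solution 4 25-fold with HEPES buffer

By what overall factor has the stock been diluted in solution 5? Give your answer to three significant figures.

Step 1: 260 μL + 4000 μL = 4260 μL total → factor 4260/260 = 16.385
Step 2: 0.45 mL + 12.7 mL = 13.15 mL total → factor 13.15/0.45 = 29.222
Step 3: 0.12 mL brought to 30.5 mL → factor 30.5/0.12 = 254.17
Step 4: 0.75 mL brought to 5.625 mL → factor 5.625/0.75 = 7.5
Step 5: 25-fold → factor 25
Overall dilution factor = 16.385 × 29.222 × 254.17 × 7.5 × 25 = 2.2818 × 10^7

2.28 × 10^7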